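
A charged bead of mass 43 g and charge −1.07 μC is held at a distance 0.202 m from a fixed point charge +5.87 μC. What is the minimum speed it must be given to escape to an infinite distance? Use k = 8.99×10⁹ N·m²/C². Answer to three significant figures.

3.61 m/s

To just escape, total mechanical energy must reach zero at infinity: ½mv²_min + U = 0, so ½mv²_min = −U = |kQq|/r.
|U| = |kQq|/r = (8.99×10⁹ N·m²/C²)(5.87×10⁻⁶)(1.07×10⁻⁶)/(0.202) = 0.280 J.
v_min = √(2|U|/m) = √(2·0.280/0.0430) = 3.61 m/s.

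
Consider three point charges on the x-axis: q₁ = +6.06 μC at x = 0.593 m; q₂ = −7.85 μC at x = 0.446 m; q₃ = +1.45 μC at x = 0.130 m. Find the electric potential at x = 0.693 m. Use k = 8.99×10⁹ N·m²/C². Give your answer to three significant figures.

2.82×10⁵ V

Electric potential is a scalar, so the contributions from each charge add algebraically: V = Σ kqᵢ/rᵢ.
Distances from the field point to each charge: r₁ = 0.100 m, r₂ = 0.247 m, r₃ = 0.563 m.
V = k[(6.06×10⁻⁶)/(0.100) + (-7.85×10⁻⁶)/(0.247) + (1.45×10⁻⁶)/(0.563)] = 2.82×10⁵ V.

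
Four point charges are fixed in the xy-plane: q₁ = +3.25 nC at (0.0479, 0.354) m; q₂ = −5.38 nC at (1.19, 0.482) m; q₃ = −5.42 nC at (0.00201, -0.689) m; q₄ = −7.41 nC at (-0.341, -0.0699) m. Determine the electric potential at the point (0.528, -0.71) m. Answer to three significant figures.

The total potential is the scalar sum of each charge's contribution, V = Σ kqᵢ/rᵢ.
Distances from the field point to each charge: r₁ = 1.17 m, r₂ = 1.36 m, r₃ = 0.526 m, r₄ = 1.08 m.
V = k[(3.25×10⁻⁹)/(1.17) + (-5.38×10⁻⁹)/(1.36) + (-5.42×10⁻⁹)/(0.526) + (-7.41×10⁻⁹)/(1.08)] = -165 V.

-165 V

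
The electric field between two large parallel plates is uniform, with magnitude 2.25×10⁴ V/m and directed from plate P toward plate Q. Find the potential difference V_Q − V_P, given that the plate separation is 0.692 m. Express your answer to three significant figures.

-1.56×10⁴ V

In a uniform field, potential decreases in the direction of E: ΔV = −E·d for a displacement d parallel to E.
Going from P to Q is a displacement of 0.692 m along the field, so V_Q − V_P = −Ed = -1.56×10⁴ V.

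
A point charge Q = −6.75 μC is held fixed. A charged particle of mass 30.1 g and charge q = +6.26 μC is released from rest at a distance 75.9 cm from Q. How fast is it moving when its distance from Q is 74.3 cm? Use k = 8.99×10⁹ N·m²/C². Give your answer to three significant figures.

Only the electrostatic force acts, so mechanical energy is conserved: ½mv² = U₁ − U₂ = kQq(1/r₁ − 1/r₂).
U₁ − U₂ = (8.99×10⁹ N·m²/C²)(-6.75×10⁻⁶ C)(6.26×10⁻⁶ C)(1/0.759 − 1/0.743) = 0.0108 J.
v = √(2·0.0108/0.0301) = 0.846 m/s.

0.846 m/s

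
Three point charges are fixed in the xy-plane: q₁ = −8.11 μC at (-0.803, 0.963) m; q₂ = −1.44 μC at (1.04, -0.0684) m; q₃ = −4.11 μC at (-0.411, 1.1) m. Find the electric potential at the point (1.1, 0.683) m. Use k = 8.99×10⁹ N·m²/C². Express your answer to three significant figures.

-7.87×10⁴ V

Electric potential is a scalar, so the contributions from each charge add algebraically: V = Σ kqᵢ/rᵢ.
Distances from the field point to each charge: r₁ = 1.92 m, r₂ = 0.754 m, r₃ = 1.57 m.
V = k[(-8.11×10⁻⁶)/(1.92) + (-1.44×10⁻⁶)/(0.754) + (-4.11×10⁻⁶)/(1.57)] = -7.87×10⁴ V.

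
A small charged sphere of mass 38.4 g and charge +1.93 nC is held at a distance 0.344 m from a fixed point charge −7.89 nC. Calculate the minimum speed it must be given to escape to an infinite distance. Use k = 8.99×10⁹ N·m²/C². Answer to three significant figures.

4.55×10⁻³ m/s

To just escape, total mechanical energy must reach zero at infinity: ½mv²_min + U = 0, so ½mv²_min = −U = |kQq|/r.
|U| = |kQq|/r = (8.99×10⁹ N·m²/C²)(7.89×10⁻⁹)(1.93×10⁻⁹)/(0.344) = 3.98×10⁻⁷ J.
v_min = √(2|U|/m) = √(2·3.98×10⁻⁷/0.0384) = 4.55×10⁻³ m/s.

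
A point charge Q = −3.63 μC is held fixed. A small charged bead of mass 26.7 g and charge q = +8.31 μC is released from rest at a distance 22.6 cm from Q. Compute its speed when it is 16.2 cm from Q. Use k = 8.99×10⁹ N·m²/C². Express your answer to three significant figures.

5.96 m/s

Only the electrostatic force acts, so mechanical energy is conserved: ½mv² = U₁ − U₂ = kQq(1/r₁ − 1/r₂).
U₁ − U₂ = (8.99×10⁹ N·m²/C²)(-3.63×10⁻⁶ C)(8.31×10⁻⁶ C)(1/0.226 − 1/0.162) = 0.474 J.
v = √(2·0.474/0.0267) = 5.96 m/s.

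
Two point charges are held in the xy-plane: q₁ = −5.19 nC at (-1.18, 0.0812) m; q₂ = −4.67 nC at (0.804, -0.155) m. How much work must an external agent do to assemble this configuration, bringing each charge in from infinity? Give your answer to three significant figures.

The assembly work is the sum of pairwise potential energies, U = Σ_{i<j} kqᵢqⱼ/rᵢⱼ.
Pair separations: r₁₂ = 2.00 m.
U = (1.09×10⁻⁷) = 1.09×10⁻⁷ J.

1.09×10⁻⁷ J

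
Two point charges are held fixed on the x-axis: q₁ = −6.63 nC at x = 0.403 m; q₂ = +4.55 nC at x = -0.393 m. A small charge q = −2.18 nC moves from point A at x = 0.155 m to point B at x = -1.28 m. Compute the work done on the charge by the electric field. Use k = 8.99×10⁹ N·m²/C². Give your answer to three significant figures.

The work done by the electric force is W_field = −ΔU = −q(V_B − V_A) = q(V_A − V_B).
At A: distances to the source charges are 0.248 m, 0.548 m; V_A = Σ kqᵢ/rᵢ = -166 V.
At B: distances to the source charges are 1.68 m, 0.887 m; V_B = Σ kqᵢ/rᵢ = 10.7 V.
ΔV = V_B − V_A = 176 V.
W_field = −qΔV = −(-2.18×10⁻⁹ C)(176 V) = 3.85×10⁻⁷ J.

3.85×10⁻⁷ J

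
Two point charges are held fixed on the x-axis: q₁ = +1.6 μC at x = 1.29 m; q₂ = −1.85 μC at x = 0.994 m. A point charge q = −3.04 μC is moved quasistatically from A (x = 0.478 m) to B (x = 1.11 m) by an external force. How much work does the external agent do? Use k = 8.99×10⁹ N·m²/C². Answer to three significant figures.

0.149 J

For quasistatic motion the external work equals the change in potential energy: W_ext = qΔV = q(V_B − V_A).
At A: distances to the source charges are 0.812 m, 0.516 m; V_A = Σ kqᵢ/rᵢ = -1.45×10⁴ V.
At B: distances to the source charges are 0.180 m, 0.116 m; V_B = Σ kqᵢ/rᵢ = -6.35×10⁴ V.
ΔV = V_B − V_A = -4.89×10⁴ V.
W_ext = qΔV = (-3.04×10⁻⁶ C)(-4.89×10⁴ V) = 0.149 J.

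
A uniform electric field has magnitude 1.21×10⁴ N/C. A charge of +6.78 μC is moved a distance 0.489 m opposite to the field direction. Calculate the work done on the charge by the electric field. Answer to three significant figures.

-0.0401 J

The potential change for a displacement 0.489 m opposite to the field direction is ΔV = +Ed = 5920 V.
W_field = −qΔV = -0.0401 J.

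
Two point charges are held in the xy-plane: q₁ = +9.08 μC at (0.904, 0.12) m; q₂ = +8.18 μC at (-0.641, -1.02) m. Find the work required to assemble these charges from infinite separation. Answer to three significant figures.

0.348 J

The assembly work is the sum of pairwise potential energies, U = Σ_{i<j} kqᵢqⱼ/rᵢⱼ.
Pair separations: r₁₂ = 1.92 m.
U = (0.348) = 0.348 J.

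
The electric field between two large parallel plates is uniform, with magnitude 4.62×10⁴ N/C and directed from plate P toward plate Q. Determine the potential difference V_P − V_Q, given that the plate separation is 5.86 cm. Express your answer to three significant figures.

2710 V

In a uniform field, potential decreases in the direction of E: ΔV = −E·d for a displacement d parallel to E.
Going from Q to P is a displacement of 5.86 cm opposite to the field, so V_P − V_Q = +Ed = 2710 V.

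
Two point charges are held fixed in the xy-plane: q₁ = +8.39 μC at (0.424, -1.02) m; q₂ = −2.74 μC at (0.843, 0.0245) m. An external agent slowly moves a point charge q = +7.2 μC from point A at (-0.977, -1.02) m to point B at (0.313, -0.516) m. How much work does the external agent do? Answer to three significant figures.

0.515 J

For quasistatic motion the external work equals the change in potential energy: W_ext = qΔV = q(V_B − V_A).
At A: distances to the source charges are 1.40 m, 2.10 m; V_A = Σ kqᵢ/rᵢ = 4.21×10⁴ V.
At B: distances to the source charges are 0.516 m, 0.757 m; V_B = Σ kqᵢ/rᵢ = 1.14×10⁵ V.
ΔV = V_B − V_A = 7.15×10⁴ V.
W_ext = qΔV = (7.20×10⁻⁶ C)(7.15×10⁴ V) = 0.515 J.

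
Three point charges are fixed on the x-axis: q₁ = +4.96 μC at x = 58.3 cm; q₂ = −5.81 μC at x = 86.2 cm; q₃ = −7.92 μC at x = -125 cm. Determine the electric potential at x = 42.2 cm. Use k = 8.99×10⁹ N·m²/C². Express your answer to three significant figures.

1.16×10⁵ V

Electric potential is a scalar, so the contributions from each charge add algebraically: V = Σ kqᵢ/rᵢ.
Distances from the field point to each charge: r₁ = 0.161 m, r₂ = 0.440 m, r₃ = 1.67 m.
V = k[(4.96×10⁻⁶)/(0.161) + (-5.81×10⁻⁶)/(0.440) + (-7.92×10⁻⁶)/(1.67)] = 1.16×10⁵ V.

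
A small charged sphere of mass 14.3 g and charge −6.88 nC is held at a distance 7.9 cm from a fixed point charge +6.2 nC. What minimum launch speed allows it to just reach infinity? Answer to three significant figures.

0.0261 m/s

To just escape, total mechanical energy must reach zero at infinity: ½mv²_min + U = 0, so ½mv²_min = −U = |kQq|/r.
|U| = |kQq|/r = (8.99×10⁹ N·m²/C²)(6.20×10⁻⁹)(6.88×10⁻⁹)/(0.0790) = 4.85×10⁻⁶ J.
v_min = √(2|U|/m) = √(2·4.85×10⁻⁶/0.0143) = 0.0261 m/s.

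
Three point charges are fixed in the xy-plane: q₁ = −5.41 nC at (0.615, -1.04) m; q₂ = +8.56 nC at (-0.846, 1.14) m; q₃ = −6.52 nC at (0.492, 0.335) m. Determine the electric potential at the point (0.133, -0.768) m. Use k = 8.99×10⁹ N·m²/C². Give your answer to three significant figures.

-103 V

Electric potential is a scalar, so the contributions from each charge add algebraically: V = Σ kqᵢ/rᵢ.
Distances from the field point to each charge: r₁ = 0.553 m, r₂ = 2.14 m, r₃ = 1.16 m.
V = k[(-5.41×10⁻⁹)/(0.553) + (8.56×10⁻⁹)/(2.14) + (-6.52×10⁻⁹)/(1.16)] = -103 V.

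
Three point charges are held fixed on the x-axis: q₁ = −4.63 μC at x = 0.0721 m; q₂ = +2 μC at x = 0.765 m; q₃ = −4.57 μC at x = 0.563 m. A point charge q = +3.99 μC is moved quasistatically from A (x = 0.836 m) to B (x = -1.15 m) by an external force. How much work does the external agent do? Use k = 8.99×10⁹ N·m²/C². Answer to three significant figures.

-0.387 J

For quasistatic motion the external work equals the change in potential energy: W_ext = qΔV = q(V_B − V_A).
At A: distances to the source charges are 0.764 m, 0.0710 m, 0.273 m; V_A = Σ kqᵢ/rᵢ = 4.83×10⁴ V.
At B: distances to the source charges are 1.22 m, 1.92 m, 1.71 m; V_B = Σ kqᵢ/rᵢ = -4.87×10⁴ V.
ΔV = V_B − V_A = -9.69×10⁴ V.
W_ext = qΔV = (3.99×10⁻⁶ C)(-9.69×10⁴ V) = -0.387 J.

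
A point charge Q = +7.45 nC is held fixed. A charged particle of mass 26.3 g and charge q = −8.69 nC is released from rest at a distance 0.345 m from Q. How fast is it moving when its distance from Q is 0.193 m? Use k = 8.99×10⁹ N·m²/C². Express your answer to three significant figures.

0.0101 m/s

Only the electrostatic force acts, so mechanical energy is conserved: ½mv² = U₁ − U₂ = kQq(1/r₁ − 1/r₂).
U₁ − U₂ = (8.99×10⁹ N·m²/C²)(7.45×10⁻⁹ C)(-8.69×10⁻⁹ C)(1/0.345 − 1/0.193) = 1.33×10⁻⁶ J.
v = √(2·1.33×10⁻⁶/0.0263) = 0.0101 m/s.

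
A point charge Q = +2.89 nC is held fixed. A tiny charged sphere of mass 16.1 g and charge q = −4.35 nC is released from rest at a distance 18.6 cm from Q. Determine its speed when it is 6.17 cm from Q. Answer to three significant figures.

0.0123 m/s

Only the electrostatic force acts, so mechanical energy is conserved: ½mv² = U₁ − U₂ = kQq(1/r₁ − 1/r₂).
U₁ − U₂ = (8.99×10⁹ N·m²/C²)(2.89×10⁻⁹ C)(-4.35×10⁻⁹ C)(1/0.186 − 1/0.0617) = 1.22×10⁻⁶ J.
v = √(2·1.22×10⁻⁶/0.0161) = 0.0123 m/s.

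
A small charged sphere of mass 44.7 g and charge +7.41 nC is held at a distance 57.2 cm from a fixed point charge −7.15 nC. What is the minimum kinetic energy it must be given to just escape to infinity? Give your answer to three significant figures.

To just escape, total mechanical energy must reach zero at infinity: ½mv²_min + U = 0, so ½mv²_min = −U = |kQq|/r.
|U| = |kQq|/r = (8.99×10⁹ N·m²/C²)(7.15×10⁻⁹)(7.41×10⁻⁹)/(0.572) = 8.33×10⁻⁷ J.

8.33×10⁻⁷ J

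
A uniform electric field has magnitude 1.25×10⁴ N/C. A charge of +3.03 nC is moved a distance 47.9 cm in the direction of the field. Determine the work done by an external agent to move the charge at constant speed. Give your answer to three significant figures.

-1.81×10⁻⁵ J

The potential change for a displacement 47.9 cm in the direction of the field is ΔV = −Ed = -5990 V.
W_ext = qΔV = -1.81×10⁻⁵ J.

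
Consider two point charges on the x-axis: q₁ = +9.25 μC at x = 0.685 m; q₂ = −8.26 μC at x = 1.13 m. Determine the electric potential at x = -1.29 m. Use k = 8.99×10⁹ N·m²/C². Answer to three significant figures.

1.14×10⁴ V

The total potential is the scalar sum of each charge's contribution, V = Σ kqᵢ/rᵢ.
Distances from the field point to each charge: r₁ = 1.98 m, r₂ = 2.42 m.
V = k[(9.25×10⁻⁶)/(1.98) + (-8.26×10⁻⁶)/(2.42)] = 1.14×10⁴ V.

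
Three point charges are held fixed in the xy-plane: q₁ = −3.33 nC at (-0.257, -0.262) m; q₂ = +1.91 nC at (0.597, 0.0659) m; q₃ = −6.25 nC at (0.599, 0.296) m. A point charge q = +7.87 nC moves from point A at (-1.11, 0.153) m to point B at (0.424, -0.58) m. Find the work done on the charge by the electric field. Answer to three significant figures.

The work done by the electric force is W_field = −ΔU = −q(V_B − V_A) = q(V_A − V_B).
At A: distances to the source charges are 0.949 m, 1.71 m, 1.71 m; V_A = Σ kqᵢ/rᵢ = -54.3 V.
At B: distances to the source charges are 0.752 m, 0.669 m, 0.893 m; V_B = Σ kqᵢ/rᵢ = -77.1 V.
ΔV = V_B − V_A = -22.8 V.
W_field = −qΔV = −(7.87×10⁻⁹ C)(-22.8 V) = 1.79×10⁻⁷ J.

1.79×10⁻⁷ J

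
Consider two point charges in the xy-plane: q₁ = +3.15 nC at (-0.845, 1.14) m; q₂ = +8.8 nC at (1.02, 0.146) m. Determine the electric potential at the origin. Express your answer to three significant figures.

Electric potential is a scalar, so the contributions from each charge add algebraically: V = Σ kqᵢ/rᵢ.
Distances from the field point to each charge: r₁ = 1.42 m, r₂ = 1.03 m.
V = k[(3.15×10⁻⁹)/(1.42) + (8.80×10⁻⁹)/(1.03)] = 96.7 V.

96.7 V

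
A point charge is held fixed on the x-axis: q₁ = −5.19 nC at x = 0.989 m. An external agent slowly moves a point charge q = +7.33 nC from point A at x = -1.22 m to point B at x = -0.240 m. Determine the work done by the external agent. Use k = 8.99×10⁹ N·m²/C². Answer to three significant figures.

-1.23×10⁻⁷ J

For quasistatic motion the external work equals the change in potential energy: W_ext = qΔV = q(V_B − V_A).
At A: distance to the source charge is 2.21 m; V_A = kq₁/r = -21.1 V.
At B: distance to the source charge is 1.23 m; V_B = kq₁/r = -38.0 V.
ΔV = V_B − V_A = -16.8 V.
W_ext = qΔV = (7.33×10⁻⁹ C)(-16.8 V) = -1.23×10⁻⁷ J.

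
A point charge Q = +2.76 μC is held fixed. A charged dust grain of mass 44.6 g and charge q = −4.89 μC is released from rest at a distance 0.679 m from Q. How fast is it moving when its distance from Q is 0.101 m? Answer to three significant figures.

6.77 m/s

Only the electrostatic force acts, so mechanical energy is conserved: ½mv² = U₁ − U₂ = kQq(1/r₁ − 1/r₂).
U₁ − U₂ = (8.99×10⁹ N·m²/C²)(2.76×10⁻⁶ C)(-4.89×10⁻⁶ C)(1/0.679 − 1/0.101) = 1.02 J.
v = √(2·1.02/0.0446) = 6.77 m/s.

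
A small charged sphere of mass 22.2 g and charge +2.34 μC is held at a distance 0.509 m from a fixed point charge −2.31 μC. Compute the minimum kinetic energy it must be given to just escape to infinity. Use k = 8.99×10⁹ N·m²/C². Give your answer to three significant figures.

0.0955 J

To just escape, total mechanical energy must reach zero at infinity: ½mv²_min + U = 0, so ½mv²_min = −U = |kQq|/r.
|U| = |kQq|/r = (8.99×10⁹ N·m²/C²)(2.31×10⁻⁶)(2.34×10⁻⁶)/(0.509) = 0.0955 J.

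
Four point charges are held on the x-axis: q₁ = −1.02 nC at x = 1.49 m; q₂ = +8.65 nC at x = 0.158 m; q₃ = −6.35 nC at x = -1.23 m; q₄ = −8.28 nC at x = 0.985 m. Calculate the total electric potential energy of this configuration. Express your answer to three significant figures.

-8.09×10⁻⁷ J

The assembly work is the sum of pairwise potential energies, U = Σ_{i<j} kqᵢqⱼ/rᵢⱼ.
Pair separations: r₁₂ = 1.33 m, r₁₃ = 2.72 m, r₁₄ = 0.505 m, r₂₃ = 1.39 m, r₂₄ = 0.827 m, r₃₄ = 2.21 m.
Summing all 6 pair terms gives U = -8.09×10⁻⁷ J.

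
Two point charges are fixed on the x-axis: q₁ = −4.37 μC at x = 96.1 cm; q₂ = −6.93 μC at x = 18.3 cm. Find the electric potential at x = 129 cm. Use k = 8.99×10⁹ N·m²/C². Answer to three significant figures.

-1.76×10⁵ V

The total potential is the scalar sum of each charge's contribution, V = Σ kqᵢ/rᵢ.
Distances from the field point to each charge: r₁ = 0.329 m, r₂ = 1.11 m.
V = k[(-4.37×10⁻⁶)/(0.329) + (-6.93×10⁻⁶)/(1.11)] = -1.76×10⁵ V.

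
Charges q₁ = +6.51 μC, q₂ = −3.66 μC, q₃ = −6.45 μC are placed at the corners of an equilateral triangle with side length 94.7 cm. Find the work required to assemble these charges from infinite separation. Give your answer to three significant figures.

The assembly work is the sum of pairwise potential energies, U = Σ_{i<j} kqᵢqⱼ/rᵢⱼ.
All three pair separations equal the side length, 0.947 m.
U = (-0.226) + (-0.399) + (0.224) = -0.401 J.

-0.401 J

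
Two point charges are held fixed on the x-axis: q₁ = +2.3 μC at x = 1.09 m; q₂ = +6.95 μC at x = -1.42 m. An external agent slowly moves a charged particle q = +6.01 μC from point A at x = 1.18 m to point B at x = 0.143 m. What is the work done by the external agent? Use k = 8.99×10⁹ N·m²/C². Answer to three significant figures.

For quasistatic motion the external work equals the change in potential energy: W_ext = qΔV = q(V_B − V_A).
At A: distances to the source charges are 0.0900 m, 2.60 m; V_A = Σ kqᵢ/rᵢ = 2.54×10⁵ V.
At B: distances to the source charges are 0.947 m, 1.56 m; V_B = Σ kqᵢ/rᵢ = 6.18×10⁴ V.
ΔV = V_B − V_A = -1.92×10⁵ V.
W_ext = qΔV = (6.01×10⁻⁶ C)(-1.92×10⁵ V) = -1.15 J.

-1.15 J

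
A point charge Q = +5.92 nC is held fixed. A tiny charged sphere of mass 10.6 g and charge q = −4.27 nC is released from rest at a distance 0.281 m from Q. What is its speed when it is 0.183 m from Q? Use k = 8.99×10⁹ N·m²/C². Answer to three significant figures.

9.04×10⁻³ m/s

Only the electrostatic force acts, so mechanical energy is conserved: ½mv² = U₁ − U₂ = kQq(1/r₁ − 1/r₂).
U₁ − U₂ = (8.99×10⁹ N·m²/C²)(5.92×10⁻⁹ C)(-4.27×10⁻⁹ C)(1/0.281 − 1/0.183) = 4.33×10⁻⁷ J.
v = √(2·4.33×10⁻⁷/0.0106) = 9.04×10⁻³ m/s.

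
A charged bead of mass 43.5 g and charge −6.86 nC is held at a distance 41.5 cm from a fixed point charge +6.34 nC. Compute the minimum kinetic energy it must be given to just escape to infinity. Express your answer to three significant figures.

9.42×10⁻⁷ J

To just escape, total mechanical energy must reach zero at infinity: ½mv²_min + U = 0, so ½mv²_min = −U = |kQq|/r.
|U| = |kQq|/r = (8.99×10⁹ N·m²/C²)(6.34×10⁻⁹)(6.86×10⁻⁹)/(0.415) = 9.42×10⁻⁷ J.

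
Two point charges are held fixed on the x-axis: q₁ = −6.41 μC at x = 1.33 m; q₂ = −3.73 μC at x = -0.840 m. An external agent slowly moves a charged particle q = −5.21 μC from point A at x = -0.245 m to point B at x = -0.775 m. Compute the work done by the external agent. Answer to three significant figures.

For quasistatic motion the external work equals the change in potential energy: W_ext = qΔV = q(V_B − V_A).
At A: distances to the source charges are 1.58 m, 0.595 m; V_A = Σ kqᵢ/rᵢ = -9.29×10⁴ V.
At B: distances to the source charges are 2.10 m, 0.0650 m; V_B = Σ kqᵢ/rᵢ = -5.43×10⁵ V.
ΔV = V_B − V_A = -4.50×10⁵ V.
W_ext = qΔV = (-5.21×10⁻⁶ C)(-4.50×10⁵ V) = 2.35 J.

2.35 J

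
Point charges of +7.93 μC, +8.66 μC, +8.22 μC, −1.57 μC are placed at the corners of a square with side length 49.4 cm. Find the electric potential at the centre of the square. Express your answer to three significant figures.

The total potential is the scalar sum of each charge's contribution, V = Σ kqᵢ/rᵢ.
The distance from each corner to the centre is a√2/2 = 0.349 m.
V = k[(7.93×10⁻⁶)/(0.349) + (8.66×10⁻⁶)/(0.349) + (8.22×10⁻⁶)/(0.349) + (-1.57×10⁻⁶)/(0.349)] = 5.98×10⁵ V.

5.98×10⁵ V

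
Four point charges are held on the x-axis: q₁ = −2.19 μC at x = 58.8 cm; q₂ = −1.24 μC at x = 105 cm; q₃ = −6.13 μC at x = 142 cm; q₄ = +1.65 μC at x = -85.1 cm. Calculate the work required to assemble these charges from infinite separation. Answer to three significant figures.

0.310 J

The assembly work is the sum of pairwise potential energies, U = Σ_{i<j} kqᵢqⱼ/rᵢⱼ.
Pair separations: r₁₂ = 0.462 m, r₁₃ = 0.832 m, r₁₄ = 1.44 m, r₂₃ = 0.370 m, r₂₄ = 1.90 m, r₃₄ = 2.27 m.
Summing all 6 pair terms gives U = 0.310 J.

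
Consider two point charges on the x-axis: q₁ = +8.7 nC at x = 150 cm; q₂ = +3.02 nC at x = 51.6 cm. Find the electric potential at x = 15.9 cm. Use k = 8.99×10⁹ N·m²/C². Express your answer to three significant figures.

The total potential is the scalar sum of each charge's contribution, V = Σ kqᵢ/rᵢ.
Distances from the field point to each charge: r₁ = 1.34 m, r₂ = 0.357 m.
V = k[(8.70×10⁻⁹)/(1.34) + (3.02×10⁻⁹)/(0.357)] = 134 V.

134 V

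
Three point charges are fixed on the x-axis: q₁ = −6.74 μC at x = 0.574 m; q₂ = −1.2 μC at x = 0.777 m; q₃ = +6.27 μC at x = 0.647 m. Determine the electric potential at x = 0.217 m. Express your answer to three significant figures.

The total potential is the scalar sum of each charge's contribution, V = Σ kqᵢ/rᵢ.
Distances from the field point to each charge: r₁ = 0.357 m, r₂ = 0.560 m, r₃ = 0.430 m.
V = k[(-6.74×10⁻⁶)/(0.357) + (-1.20×10⁻⁶)/(0.560) + (6.27×10⁻⁶)/(0.430)] = -5.79×10⁴ V.

-5.79×10⁴ V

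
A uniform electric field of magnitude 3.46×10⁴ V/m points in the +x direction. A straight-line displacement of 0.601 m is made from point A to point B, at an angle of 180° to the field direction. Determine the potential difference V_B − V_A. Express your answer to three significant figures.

Only the component of displacement along E changes the potential: ΔV = −E·d·cosθ.
ΔV = −(3.46×10⁴ V/m)(0.601 m)cos180° = 2.08×10⁴ V.

2.08×10⁴ V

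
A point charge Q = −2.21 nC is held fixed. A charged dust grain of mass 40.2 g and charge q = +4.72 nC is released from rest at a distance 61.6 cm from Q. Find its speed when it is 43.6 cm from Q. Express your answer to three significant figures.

Only the electrostatic force acts, so mechanical energy is conserved: ½mv² = U₁ − U₂ = kQq(1/r₁ − 1/r₂).
U₁ − U₂ = (8.99×10⁹ N·m²/C²)(-2.21×10⁻⁹ C)(4.72×10⁻⁹ C)(1/0.616 − 1/0.436) = 6.28×10⁻⁸ J.
v = √(2·6.28×10⁻⁸/0.0402) = 1.77×10⁻³ m/s.

1.77×10⁻³ m/s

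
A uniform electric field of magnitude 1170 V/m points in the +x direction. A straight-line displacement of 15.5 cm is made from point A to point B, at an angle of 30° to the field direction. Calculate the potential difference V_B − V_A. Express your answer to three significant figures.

Only the component of displacement along E changes the potential: ΔV = −E·d·cosθ.
ΔV = −(1170 V/m)(0.155 m)cos30° = -157 V.

-157 V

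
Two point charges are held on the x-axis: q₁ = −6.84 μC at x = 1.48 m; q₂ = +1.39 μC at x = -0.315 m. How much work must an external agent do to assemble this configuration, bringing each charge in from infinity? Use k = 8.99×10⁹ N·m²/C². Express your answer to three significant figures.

-0.0476 J

The assembly work is the sum of pairwise potential energies, U = Σ_{i<j} kqᵢqⱼ/rᵢⱼ.
Pair separations: r₁₂ = 1.79 m.
U = (-0.0476) = -0.0476 J.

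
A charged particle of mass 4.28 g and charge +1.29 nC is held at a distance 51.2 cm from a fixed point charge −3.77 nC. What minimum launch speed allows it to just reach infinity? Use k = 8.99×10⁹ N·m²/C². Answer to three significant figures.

6.32×10⁻³ m/s

To just escape, total mechanical energy must reach zero at infinity: ½mv²_min + U = 0, so ½mv²_min = −U = |kQq|/r.
|U| = |kQq|/r = (8.99×10⁹ N·m²/C²)(3.77×10⁻⁹)(1.29×10⁻⁹)/(0.512) = 8.54×10⁻⁸ J.
v_min = √(2|U|/m) = √(2·8.54×10⁻⁸/4.28×10⁻³) = 6.32×10⁻³ m/s.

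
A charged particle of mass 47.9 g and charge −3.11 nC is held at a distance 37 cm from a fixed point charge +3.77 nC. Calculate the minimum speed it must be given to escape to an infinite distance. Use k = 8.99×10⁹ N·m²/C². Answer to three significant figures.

3.45×10⁻³ m/s

To just escape, total mechanical energy must reach zero at infinity: ½mv²_min + U = 0, so ½mv²_min = −U = |kQq|/r.
|U| = |kQq|/r = (8.99×10⁹ N·m²/C²)(3.77×10⁻⁹)(3.11×10⁻⁹)/(0.370) = 2.85×10⁻⁷ J.
v_min = √(2|U|/m) = √(2·2.85×10⁻⁷/0.0479) = 3.45×10⁻³ m/s.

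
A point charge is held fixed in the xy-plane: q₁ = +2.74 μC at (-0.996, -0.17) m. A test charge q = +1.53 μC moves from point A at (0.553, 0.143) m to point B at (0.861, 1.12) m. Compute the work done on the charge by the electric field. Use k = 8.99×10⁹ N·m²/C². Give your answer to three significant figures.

The work done by the electric force is W_field = −ΔU = −q(V_B − V_A) = q(V_A − V_B).
At A: distance to the source charge is 1.58 m; V_A = kq₁/r = 1.56×10⁴ V.
At B: distance to the source charge is 2.26 m; V_B = kq₁/r = 1.09×10⁴ V.
ΔV = V_B − V_A = -4690 V.
W_field = −qΔV = −(1.53×10⁻⁶ C)(-4690 V) = 7.18×10⁻³ J.

7.18×10⁻³ J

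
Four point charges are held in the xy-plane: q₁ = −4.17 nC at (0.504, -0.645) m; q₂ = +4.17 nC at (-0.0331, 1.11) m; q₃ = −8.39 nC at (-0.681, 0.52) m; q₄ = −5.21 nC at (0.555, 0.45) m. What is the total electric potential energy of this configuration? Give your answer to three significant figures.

The work to assemble the configuration equals its total potential energy, U = Σ kqᵢqⱼ/rᵢⱼ over all pairs.
Pair separations: r₁₂ = 1.84 m, r₁₃ = 1.66 m, r₁₄ = 1.10 m, r₂₃ = 0.876 m, r₂₄ = 0.884 m, r₃₄ = 1.24 m.
Summing all 6 pair terms gives U = 1.98×10⁻⁸ J.

1.98×10⁻⁸ J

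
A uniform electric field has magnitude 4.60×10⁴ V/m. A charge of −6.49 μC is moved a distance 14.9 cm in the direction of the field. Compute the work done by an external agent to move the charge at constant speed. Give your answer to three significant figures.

0.0445 J

The potential change for a displacement 14.9 cm in the direction of the field is ΔV = −Ed = -6850 V.
W_ext = qΔV = 0.0445 J.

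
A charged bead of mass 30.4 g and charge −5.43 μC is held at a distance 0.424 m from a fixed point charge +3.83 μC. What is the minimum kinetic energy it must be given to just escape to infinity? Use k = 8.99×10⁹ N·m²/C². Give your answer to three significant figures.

To just escape, total mechanical energy must reach zero at infinity: ½mv²_min + U = 0, so ½mv²_min = −U = |kQq|/r.
|U| = |kQq|/r = (8.99×10⁹ N·m²/C²)(3.83×10⁻⁶)(5.43×10⁻⁶)/(0.424) = 0.441 J.

0.441 J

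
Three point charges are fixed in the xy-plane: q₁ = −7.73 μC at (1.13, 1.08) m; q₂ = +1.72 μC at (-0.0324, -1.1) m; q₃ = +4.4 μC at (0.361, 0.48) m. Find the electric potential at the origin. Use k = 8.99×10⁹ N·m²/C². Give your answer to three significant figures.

3.55×10⁴ V

Electric potential is a scalar, so the contributions from each charge add algebraically: V = Σ kqᵢ/rᵢ.
Distances from the field point to each charge: r₁ = 1.56 m, r₂ = 1.10 m, r₃ = 0.601 m.
V = k[(-7.73×10⁻⁶)/(1.56) + (1.72×10⁻⁶)/(1.10) + (4.40×10⁻⁶)/(0.601)] = 3.55×10⁴ V.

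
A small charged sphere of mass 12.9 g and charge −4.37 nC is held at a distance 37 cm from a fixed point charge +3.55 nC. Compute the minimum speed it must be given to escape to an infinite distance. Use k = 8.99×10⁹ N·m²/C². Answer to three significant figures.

To just escape, total mechanical energy must reach zero at infinity: ½mv²_min + U = 0, so ½mv²_min = −U = |kQq|/r.
|U| = |kQq|/r = (8.99×10⁹ N·m²/C²)(3.55×10⁻⁹)(4.37×10⁻⁹)/(0.370) = 3.77×10⁻⁷ J.
v_min = √(2|U|/m) = √(2·3.77×10⁻⁷/0.0129) = 7.64×10⁻³ m/s.

7.64×10⁻³ m/s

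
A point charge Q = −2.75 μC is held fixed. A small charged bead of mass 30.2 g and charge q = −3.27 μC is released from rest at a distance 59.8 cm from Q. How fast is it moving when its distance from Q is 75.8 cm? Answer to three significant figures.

Only the electrostatic force acts, so mechanical energy is conserved: ½mv² = U₁ − U₂ = kQq(1/r₁ − 1/r₂).
U₁ − U₂ = (8.99×10⁹ N·m²/C²)(-2.75×10⁻⁶ C)(-3.27×10⁻⁶ C)(1/0.598 − 1/0.758) = 0.0285 J.
v = √(2·0.0285/0.0302) = 1.37 m/s.

1.37 m/s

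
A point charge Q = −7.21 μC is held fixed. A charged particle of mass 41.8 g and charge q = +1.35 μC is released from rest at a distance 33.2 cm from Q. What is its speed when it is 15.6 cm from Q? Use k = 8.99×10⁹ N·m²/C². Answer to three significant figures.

3.77 m/s

Only the electrostatic force acts, so mechanical energy is conserved: ½mv² = U₁ − U₂ = kQq(1/r₁ − 1/r₂).
U₁ − U₂ = (8.99×10⁹ N·m²/C²)(-7.21×10⁻⁶ C)(1.35×10⁻⁶ C)(1/0.332 − 1/0.156) = 0.297 J.
v = √(2·0.297/0.0418) = 3.77 m/s.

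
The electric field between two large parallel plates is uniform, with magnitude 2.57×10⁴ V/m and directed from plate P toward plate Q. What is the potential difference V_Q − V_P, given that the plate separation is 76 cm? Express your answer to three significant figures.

In a uniform field, potential decreases in the direction of E: ΔV = −E·d for a displacement d parallel to E.
Going from P to Q is a displacement of 76 cm along the field, so V_Q − V_P = −Ed = -1.95×10⁴ V.

-1.95×10⁴ V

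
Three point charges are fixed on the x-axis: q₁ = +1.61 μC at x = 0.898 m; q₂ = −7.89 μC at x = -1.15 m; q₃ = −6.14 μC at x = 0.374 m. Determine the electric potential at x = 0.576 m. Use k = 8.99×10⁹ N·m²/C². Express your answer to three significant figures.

The total potential is the scalar sum of each charge's contribution, V = Σ kqᵢ/rᵢ.
Distances from the field point to each charge: r₁ = 0.322 m, r₂ = 1.73 m, r₃ = 0.202 m.
V = k[(1.61×10⁻⁶)/(0.322) + (-7.89×10⁻⁶)/(1.73) + (-6.14×10⁻⁶)/(0.202)] = -2.69×10⁵ V.

-2.69×10⁵ V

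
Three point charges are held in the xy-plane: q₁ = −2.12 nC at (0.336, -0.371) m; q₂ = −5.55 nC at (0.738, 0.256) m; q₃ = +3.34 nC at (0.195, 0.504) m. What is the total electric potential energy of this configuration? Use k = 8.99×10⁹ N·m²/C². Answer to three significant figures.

-2.09×10⁻⁷ J

The work to assemble the configuration equals its total potential energy, U = Σ kqᵢqⱼ/rᵢⱼ over all pairs.
Pair separations: r₁₂ = 0.745 m, r₁₃ = 0.886 m, r₂₃ = 0.597 m.
U = (1.42×10⁻⁷) + (-7.18×10⁻⁸) + (-2.79×10⁻⁷) = -2.09×10⁻⁷ J.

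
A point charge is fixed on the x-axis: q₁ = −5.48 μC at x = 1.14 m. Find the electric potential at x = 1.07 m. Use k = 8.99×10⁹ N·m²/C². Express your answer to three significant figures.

Electric potential is a scalar, so the contributions from each charge add algebraically: V = Σ kqᵢ/rᵢ.
V = k[(-5.48×10⁻⁶)/(0.0700)] = -7.04×10⁵ V.

-7.04×10⁵ V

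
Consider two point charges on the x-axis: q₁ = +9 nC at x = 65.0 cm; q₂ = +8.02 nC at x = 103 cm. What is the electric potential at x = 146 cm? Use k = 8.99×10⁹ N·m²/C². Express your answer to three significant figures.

The total potential is the scalar sum of each charge's contribution, V = Σ kqᵢ/rᵢ.
Distances from the field point to each charge: r₁ = 0.810 m, r₂ = 0.430 m.
V = k[(9.00×10⁻⁹)/(0.810) + (8.02×10⁻⁹)/(0.430)] = 268 V.

268 V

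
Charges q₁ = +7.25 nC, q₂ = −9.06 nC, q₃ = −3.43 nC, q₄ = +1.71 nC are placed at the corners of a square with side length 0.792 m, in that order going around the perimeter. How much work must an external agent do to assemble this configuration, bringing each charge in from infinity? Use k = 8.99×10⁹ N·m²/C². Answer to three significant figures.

-6.43×10⁻⁷ J

The assembly work is the sum of pairwise potential energies, U = Σ_{i<j} kqᵢqⱼ/rᵢⱼ.
The four side pairs have separation 0.792 m and the two diagonal pairs 1.12 m.
Summing all 6 pair terms gives U = -6.43×10⁻⁷ J.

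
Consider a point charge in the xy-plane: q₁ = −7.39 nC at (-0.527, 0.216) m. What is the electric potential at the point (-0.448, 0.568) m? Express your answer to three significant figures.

Electric potential is a scalar, so the contributions from each charge add algebraically: V = Σ kqᵢ/rᵢ.
Distances from the field point to each charge: r₁ = 0.361 m.
V = k[(-7.39×10⁻⁹)/(0.361)] = -184 V.

-184 V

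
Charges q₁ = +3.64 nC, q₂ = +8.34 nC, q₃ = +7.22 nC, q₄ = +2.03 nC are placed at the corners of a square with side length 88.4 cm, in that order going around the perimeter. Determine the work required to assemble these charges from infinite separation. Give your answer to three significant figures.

1.46×10⁻⁶ J

The work to assemble the configuration equals its total potential energy, U = Σ kqᵢqⱼ/rᵢⱼ over all pairs.
The four side pairs have separation 0.884 m and the two diagonal pairs 1.25 m.
Summing all 6 pair terms gives U = 1.46×10⁻⁶ J.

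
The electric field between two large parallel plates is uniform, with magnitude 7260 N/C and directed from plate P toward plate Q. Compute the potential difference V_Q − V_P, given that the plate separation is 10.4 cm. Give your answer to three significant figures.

In a uniform field, potential decreases in the direction of E: ΔV = −E·d for a displacement d parallel to E.
Going from P to Q is a displacement of 10.4 cm along the field, so V_Q − V_P = −Ed = -755 V.

-755 V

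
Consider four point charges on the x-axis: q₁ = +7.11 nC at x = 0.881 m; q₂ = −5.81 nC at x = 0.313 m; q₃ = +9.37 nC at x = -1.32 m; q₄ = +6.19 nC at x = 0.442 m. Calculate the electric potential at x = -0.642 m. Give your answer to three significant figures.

163 V

Electric potential is a scalar, so the contributions from each charge add algebraically: V = Σ kqᵢ/rᵢ.
Distances from the field point to each charge: r₁ = 1.52 m, r₂ = 0.955 m, r₃ = 0.678 m, r₄ = 1.08 m.
V = k[(7.11×10⁻⁹)/(1.52) + (-5.81×10⁻⁹)/(0.955) + (9.37×10⁻⁹)/(0.678) + (6.19×10⁻⁹)/(1.08)] = 163 V.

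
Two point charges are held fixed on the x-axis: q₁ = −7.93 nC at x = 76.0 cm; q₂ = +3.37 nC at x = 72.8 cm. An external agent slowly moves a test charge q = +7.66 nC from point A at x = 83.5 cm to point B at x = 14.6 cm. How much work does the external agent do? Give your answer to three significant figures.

4.62×10⁻⁶ J

For quasistatic motion the external work equals the change in potential energy: W_ext = qΔV = q(V_B − V_A).
At A: distances to the source charges are 0.0750 m, 0.107 m; V_A = Σ kqᵢ/rᵢ = -667 V.
At B: distances to the source charges are 0.614 m, 0.582 m; V_B = Σ kqᵢ/rᵢ = -64.1 V.
ΔV = V_B − V_A = 603 V.
W_ext = qΔV = (7.66×10⁻⁹ C)(603 V) = 4.62×10⁻⁶ J.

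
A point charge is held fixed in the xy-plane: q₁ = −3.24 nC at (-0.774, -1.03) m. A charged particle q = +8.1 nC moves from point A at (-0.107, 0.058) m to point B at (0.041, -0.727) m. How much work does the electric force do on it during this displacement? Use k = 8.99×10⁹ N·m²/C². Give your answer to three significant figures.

8.65×10⁻⁸ J

The work done by the electric force is W_field = −ΔU = −q(V_B − V_A) = q(V_A − V_B).
At A: distance to the source charge is 1.28 m; V_A = kq₁/r = -22.8 V.
At B: distance to the source charge is 0.870 m; V_B = kq₁/r = -33.5 V.
ΔV = V_B − V_A = -10.7 V.
W_field = −qΔV = −(8.10×10⁻⁹ C)(-10.7 V) = 8.65×10⁻⁸ J.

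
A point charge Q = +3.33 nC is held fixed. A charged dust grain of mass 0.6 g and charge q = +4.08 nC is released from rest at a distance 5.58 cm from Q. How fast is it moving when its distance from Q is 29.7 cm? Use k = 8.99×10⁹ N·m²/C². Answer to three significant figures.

0.0770 m/s

Only the electrostatic force acts, so mechanical energy is conserved: ½mv² = U₁ − U₂ = kQq(1/r₁ − 1/r₂).
U₁ − U₂ = (8.99×10⁹ N·m²/C²)(3.33×10⁻⁹ C)(4.08×10⁻⁹ C)(1/0.0558 − 1/0.297) = 1.78×10⁻⁶ J.
v = √(2·1.78×10⁻⁶/6.00×10⁻⁴) = 0.0770 m/s.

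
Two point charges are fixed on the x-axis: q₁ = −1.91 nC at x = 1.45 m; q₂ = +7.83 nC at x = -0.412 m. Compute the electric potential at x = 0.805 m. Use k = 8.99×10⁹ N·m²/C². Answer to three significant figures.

31.2 V

Electric potential is a scalar, so the contributions from each charge add algebraically: V = Σ kqᵢ/rᵢ.
Distances from the field point to each charge: r₁ = 0.645 m, r₂ = 1.22 m.
V = k[(-1.91×10⁻⁹)/(0.645) + (7.83×10⁻⁹)/(1.22)] = 31.2 V.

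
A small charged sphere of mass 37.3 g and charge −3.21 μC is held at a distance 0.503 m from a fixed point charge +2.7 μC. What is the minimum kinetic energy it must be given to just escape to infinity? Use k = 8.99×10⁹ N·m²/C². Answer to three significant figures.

To just escape, total mechanical energy must reach zero at infinity: ½mv²_min + U = 0, so ½mv²_min = −U = |kQq|/r.
|U| = |kQq|/r = (8.99×10⁹ N·m²/C²)(2.70×10⁻⁶)(3.21×10⁻⁶)/(0.503) = 0.155 J.

0.155 J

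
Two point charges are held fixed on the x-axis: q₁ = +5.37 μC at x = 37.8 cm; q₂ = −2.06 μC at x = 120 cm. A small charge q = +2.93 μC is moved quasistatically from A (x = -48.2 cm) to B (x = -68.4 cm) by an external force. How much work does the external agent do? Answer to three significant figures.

For quasistatic motion the external work equals the change in potential energy: W_ext = qΔV = q(V_B − V_A).
At A: distances to the source charges are 0.860 m, 1.68 m; V_A = Σ kqᵢ/rᵢ = 4.51×10⁴ V.
At B: distances to the source charges are 1.06 m, 1.88 m; V_B = Σ kqᵢ/rᵢ = 3.56×10⁴ V.
ΔV = V_B − V_A = -9500 V.
W_ext = qΔV = (2.93×10⁻⁶ C)(-9500 V) = -0.0278 J.

-0.0278 J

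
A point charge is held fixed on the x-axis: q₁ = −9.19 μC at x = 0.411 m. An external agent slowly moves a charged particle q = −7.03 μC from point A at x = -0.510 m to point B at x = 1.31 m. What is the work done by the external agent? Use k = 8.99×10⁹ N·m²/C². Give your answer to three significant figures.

0.0154 J

For quasistatic motion the external work equals the change in potential energy: W_ext = qΔV = q(V_B − V_A).
At A: distance to the source charge is 0.921 m; V_A = kq₁/r = -8.97×10⁴ V.
At B: distance to the source charge is 0.899 m; V_B = kq₁/r = -9.19×10⁴ V.
ΔV = V_B − V_A = -2200 V.
W_ext = qΔV = (-7.03×10⁻⁶ C)(-2200 V) = 0.0154 J.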